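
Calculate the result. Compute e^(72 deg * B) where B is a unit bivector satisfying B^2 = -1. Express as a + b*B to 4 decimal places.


For a unit bivector B with B^2 = -1, the exponential series gives
e^(theta*B) = cos(theta) + sin(theta)*B (the GA analogue of Euler's formula).
theta = 72 degrees = 1.256637 rad
cos(72 deg) = 0.3090
sin(72 deg) = 0.9511
exp(theta*B) = 0.3090 + 0.9511*B


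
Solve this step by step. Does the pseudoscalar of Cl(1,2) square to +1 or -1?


The pseudoscalar I = e1...e_n (product of all n generators) of Cl(p,q) satisfies I^2 = (-1)^(q + n(n-1)/2).
p = 1, q = 2, n = p + q = 3
n(n-1)/2 = 3 * 2 / 2 = 3
Exponent = q + n(n-1)/2 = 2 + 3 = 5
I^2 = (-1)^5 = -1


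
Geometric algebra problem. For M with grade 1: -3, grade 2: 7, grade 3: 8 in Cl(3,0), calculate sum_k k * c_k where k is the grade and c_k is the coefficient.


Grade-weighted sum = sum of grade_k * coefficient_k
1*(-3) = -3
2*7 = 14
3*8 = 24
Total = -3 + 14 + 24 = 35


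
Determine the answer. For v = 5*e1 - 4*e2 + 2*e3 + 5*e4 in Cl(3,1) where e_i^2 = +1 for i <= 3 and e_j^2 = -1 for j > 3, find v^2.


v^2 = sum of c_i^2 * e_i^2
Positive signature terms (e_i^2 = +1): 5^2 + (-4)^2 + 2^2 = 45
Negative signature terms (e_j^2 = -1): 5^2 = 25
v^2 = 45 - 25 = 20


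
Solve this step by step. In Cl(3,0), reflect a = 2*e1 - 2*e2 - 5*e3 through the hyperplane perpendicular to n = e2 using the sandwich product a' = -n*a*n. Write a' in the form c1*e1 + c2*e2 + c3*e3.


Reflection formula: a' = -n*a*n, with n = e2 (unit vector, n^2 = 1).
For reflection through hyperplane perp to e2:
The component along e2 flips sign, others stay.
a = (2, -2, -5)
a' = (2, 2, -5)
a' = 2*e1 + 2*e2 - 5*e3


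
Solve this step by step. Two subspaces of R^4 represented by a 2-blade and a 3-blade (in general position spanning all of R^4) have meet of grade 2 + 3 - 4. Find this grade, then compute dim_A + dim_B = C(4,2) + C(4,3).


Meet grade = grade(A) + grade(B) - n
= 2 + 3 - 4 = 1
C(4,2) = 6
C(4,3) = 4
dim_A + dim_B = 6 + 4 = 10


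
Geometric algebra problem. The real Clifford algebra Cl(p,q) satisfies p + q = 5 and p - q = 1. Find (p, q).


We need p + q = 5 and p - q = 1.
Adding: 2p = 5 + 1 = 6, so p = 3.
Then q = 5 - 3 = 2.
(p, q) = (3, 2)


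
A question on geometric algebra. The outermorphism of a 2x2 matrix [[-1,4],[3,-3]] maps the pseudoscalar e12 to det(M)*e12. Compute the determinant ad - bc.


The outermorphism of a linear map f sends e1^e2 to f(e1)^f(e2).
f(e1) = -1*e1 + 3*e2
f(e2) = 4*e1 - 3*e2
f(e1) ^ f(e2) = (-1*e1 + 3*e2) ^ (4*e1 - 3*e2)
= (-1)*(-3)*e12 + 3*4*e21
= (3 - 12)*e12
= -9*e12
Coefficient = -9


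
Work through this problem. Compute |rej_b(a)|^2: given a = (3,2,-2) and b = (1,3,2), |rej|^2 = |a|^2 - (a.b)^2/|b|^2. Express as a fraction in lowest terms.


|a|^2 = 3^2 + 2^2 + (-2)^2 = 17
|b|^2 = 1^2 + 3^2 + 2^2 = 14
a . b = 3*1 + 2*3 + (-2)*2 = 5
(a.b)^2 = 5^2 = 25
|rej|^2 = 17 - 25/14
= (238 - 25)/14
= 213/14
In lowest terms: 213/14


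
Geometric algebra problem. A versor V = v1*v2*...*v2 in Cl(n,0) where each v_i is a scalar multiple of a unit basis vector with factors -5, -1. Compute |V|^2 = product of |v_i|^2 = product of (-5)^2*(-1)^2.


Each vector v_i has |v_i|^2 = s_i^2
Squared scales: (-5)^2 = 25, (-1)^2 = 1
|V|^2 = 25 * 1
= 25


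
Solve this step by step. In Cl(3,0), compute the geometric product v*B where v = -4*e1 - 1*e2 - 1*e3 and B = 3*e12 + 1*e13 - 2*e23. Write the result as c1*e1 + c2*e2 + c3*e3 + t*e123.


vB has grade-1 (vector) and grade-3 (trivector) parts: vB = (v _| B) + (v ^ B).
Vector part <vB>_1:
  e1: -v2*b12 - v3*b13 = -(-1)*(3) - (-1)*(1) = 4
  e2: v1*b12 - v3*b23 = (-4)*(3) - (-1)*(-2) = -14
  e3: v1*b13 + v2*b23 = (-4)*(1) + (-1)*(-2) = -2
Trivector part <vB>_3:
  e123: v1*b23 - v2*b13 + v3*b12 = (-4)*(-2) - (-1)*(1) + (-1)*(3) = 6
vB = 4*e1 - 14*e2 - 2*e3 + 6*e123


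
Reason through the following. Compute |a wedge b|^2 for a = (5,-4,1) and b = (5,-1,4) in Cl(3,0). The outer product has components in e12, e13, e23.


a wedge b = (a1*b2 - a2*b1)*e12 + (a1*b3 - a3*b1)*e13 + (a2*b3 - a3*b2)*e23
e12 coeff: 5*(-1) - (-4)*5 = -5 - (-20) = 15
e13 coeff: 5*4 - 1*5 = 20 - 5 = 15
e23 coeff: (-4)*4 - 1*(-1) = -16 - (-1) = -15
|a wedge b|^2 = 15^2 + 15^2 + (-15)^2
= 225 + 225 + 225
= 675


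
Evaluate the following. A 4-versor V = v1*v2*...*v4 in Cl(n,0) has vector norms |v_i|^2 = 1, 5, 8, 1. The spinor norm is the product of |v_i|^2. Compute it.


Spinor norm N(V) = |v1|^2 * |v2|^2 * ... * |v4|^2
= 1 * 5 * 8 * 1
Running product: 1, 5, 40, 40
N(V) = 40


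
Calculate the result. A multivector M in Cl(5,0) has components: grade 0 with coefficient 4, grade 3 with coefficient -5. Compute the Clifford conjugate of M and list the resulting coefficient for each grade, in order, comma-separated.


Clifford conjugate sign for grade k: (-1)^(k(k+1)/2)
Grade 0: (-1)^(0*1/2) = (-1)^0 = 1, coeff 4 -> 4
Grade 3: (-1)^(3*4/2) = (-1)^6 = 1, coeff -5 -> -5
Conjugated coefficients: 4, -5


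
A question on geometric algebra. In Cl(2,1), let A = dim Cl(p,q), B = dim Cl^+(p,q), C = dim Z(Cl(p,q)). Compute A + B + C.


n = 2 + 1 = 3
Total dim = 2^3 = 8
Even subalgebra dim = 2^2 = 4
n is odd, so center dim = 2
Sum = 8 + 4 + 2 = 14


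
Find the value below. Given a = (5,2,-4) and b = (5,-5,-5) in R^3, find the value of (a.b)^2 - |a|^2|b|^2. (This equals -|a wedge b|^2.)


a . b = 5*5 + 2*(-5) + (-4)*(-5)
= 25 + (-10) + 20 = 35
|a|^2 = 5^2 + 2^2 + (-4)^2 = 45
|b|^2 = 5^2 + (-5)^2 + (-5)^2 = 75
(a.b)^2 = 35^2 = 1225
|a|^2 * |b|^2 = 45 * 75 = 3375
Result = 1225 - 3375 = -2150


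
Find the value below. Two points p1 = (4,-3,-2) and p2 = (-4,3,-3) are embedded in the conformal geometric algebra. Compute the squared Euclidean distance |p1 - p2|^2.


p1 - p2 = (8, -6, 1)
|p1 - p2|^2 = 8^2 + (-6)^2 + 1^2
= 64 + 36 + 1
= 101


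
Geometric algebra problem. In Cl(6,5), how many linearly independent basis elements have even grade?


Even subalgebra dimension = 2^(n-1)
n = 6 + 5 = 11
2^(11 - 1) = 2^10 = 1024
Verification: sum of C(11,k) for even k = 1 + 55 + 330 + 462 + 165 + 11 = 1024
Result = 1024


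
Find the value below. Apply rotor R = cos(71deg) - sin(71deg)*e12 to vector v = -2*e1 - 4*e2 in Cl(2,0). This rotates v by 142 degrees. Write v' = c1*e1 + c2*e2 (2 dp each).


Rotor R = cos(71deg) - sin(71deg)*e12
Rotation angle theta = 2 * 71 = 142 degrees
v' = R*v*~R rotates v by theta.
cos(142deg) = -0.7880, sin(142deg) = 0.6157
v'_1 = -2*cos(142deg) - (-4)*sin(142deg)
= -2*(-0.7880) - (-4)*0.6157
= 4.04
v'_2 = -2*sin(142deg) + (-4)*cos(142deg)
= -2*0.6157 + (-4)*(-0.7880)
= 1.92
v' = 4.04*e1 + 1.92*e2


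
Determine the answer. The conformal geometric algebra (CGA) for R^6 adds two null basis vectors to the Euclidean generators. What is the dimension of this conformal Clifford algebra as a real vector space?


The conformal model of R^6 uses Cl(7,1): the 6 Euclidean generators plus two extra orthogonal generators e+ (e+^2 = +1) and e- (e-^2 = -1), from which the null vectors e0, einf are built.
Number of generators m = 6 + 2 = 8.
dim Cl(p,q) = 2^m = 2^8 = 256


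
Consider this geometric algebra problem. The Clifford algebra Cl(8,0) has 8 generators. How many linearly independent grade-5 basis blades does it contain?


Number of grade-k basis blades in Cl(p,q) with n = p + q is C(n, k).
n = 8 + 0 = 8
C(8, 5) = 8! / (5! * 3!)
= 40320 / (120 * 6)
= 56


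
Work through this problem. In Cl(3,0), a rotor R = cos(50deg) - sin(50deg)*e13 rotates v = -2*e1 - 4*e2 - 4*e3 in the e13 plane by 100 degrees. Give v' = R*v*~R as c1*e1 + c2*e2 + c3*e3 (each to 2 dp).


Rotor R = cos(50deg) - sin(50deg)*e13
Rotation angle theta = 2 * 50 = 100 degrees in the e13 plane (e1 -> e3).
The component perpendicular to the plane (e2) is invariant: v'_2 = v2 = -4.00
cos(100deg) = -0.1736, sin(100deg) = 0.9848
v'_1 = v1*cos(theta) - v3*sin(theta) = -2*(-0.1736) - (-4)*0.9848 = 4.29
v'_3 = v1*sin(theta) + v3*cos(theta) = -2*0.9848 + (-4)*(-0.1736) = -1.28
v' = 4.29*e1 - 4.00*e2 - 1.28*e3


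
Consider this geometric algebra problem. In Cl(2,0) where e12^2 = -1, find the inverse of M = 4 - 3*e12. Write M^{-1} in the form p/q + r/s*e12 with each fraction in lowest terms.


M = 4 - 3*e12, where e12^2 = -1.
Since M commutes with its reverse ~M = a - b*e12, M * ~M = a^2 - b^2*e12^2 = a^2 + b^2.
So M^{-1} = ~M / (a^2 + b^2) = (a - b*e12)/(a^2 + b^2).
a^2 + b^2 = 16 + 9 = 25
Scalar part = 4/25 = 4/25
Bivector coeff = 3/25 = 3/25
M^{-1} = 4/25 + 3/25*e12


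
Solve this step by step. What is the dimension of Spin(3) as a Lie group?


Spin(n) double-covers SO(n); both have Lie algebra so(n) of dimension n(n-1)/2.
n = 3
n(n-1) = 3 * 2 = 6
dim Spin(3) = 6/2 = 3


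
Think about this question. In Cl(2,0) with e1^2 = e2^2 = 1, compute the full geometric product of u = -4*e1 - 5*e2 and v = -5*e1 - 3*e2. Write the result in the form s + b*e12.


Expand: (-4*e1 - 5*e2)(-5*e1 - 3*e2)
= (-4)*(-5)*e1e1 + (-4)*(-3)*e1e2 + (-5)*(-5)*e2e1 + (-5)*(-3)*e2e2
Using e1^2 = e2^2 = 1, e2e1 = -e1e2:
Scalar part s = (-4)*(-5) + (-5)*(-3) = 20 + 15 = 35
Bivector part b = (-4)*(-3) - (-5)*(-5) = 12 - 25 = -13
uv = 35 - 13*e12


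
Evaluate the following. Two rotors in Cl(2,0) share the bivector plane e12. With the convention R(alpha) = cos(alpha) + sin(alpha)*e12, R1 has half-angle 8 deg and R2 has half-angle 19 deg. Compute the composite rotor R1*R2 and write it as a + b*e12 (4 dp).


Same-plane rotors commute and their half-angles add:
R1*R2 = cos(a1 + a2) + sin(a1 + a2)*e12.
a1 + a2 = 8 + 19 = 27 deg
cos(27 deg) = 0.8910
sin(27 deg) = 0.4540
R1*R2 = 0.8910 + 0.4540*e12


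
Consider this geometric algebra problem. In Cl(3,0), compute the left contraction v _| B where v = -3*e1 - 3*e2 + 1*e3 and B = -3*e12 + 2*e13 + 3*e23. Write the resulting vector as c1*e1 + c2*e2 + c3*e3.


Left contraction v _| B = <vB>_1 (grade-1 part of the geometric product vB).
Using e1_|e12 = e2, e2_|e12 = -e1, e1_|e13 = e3, e3_|e13 = -e1, e2_|e23 = e3, e3_|e23 = -e2:
e1 coeff: -v2*b12 - v3*b13 = -(-3)*(-3) - (1)*(2) = -11
e2 coeff: v1*b12 - v3*b23 = (-3)*(-3) - (1)*(3) = 6
e3 coeff: v1*b13 + v2*b23 = (-3)*(2) + (-3)*(3) = -15
v _| B = -11*e1 + 6*e2 - 15*e3


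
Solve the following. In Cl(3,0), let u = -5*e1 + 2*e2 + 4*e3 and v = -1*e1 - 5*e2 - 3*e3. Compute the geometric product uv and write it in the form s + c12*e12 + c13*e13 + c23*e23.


In Cl(3,0): e_i^2 = 1, e_ie_j = -e_je_i for i != j.
Scalar part = u . v = (-5)*(-1) + 2*(-5) + 4*(-3)
= 5 + (-10) + (-12) = -17
e12 coeff = (-5)*(-5) - 2*(-1) = 25 - (-2) = 27
e13 coeff = (-5)*(-3) - 4*(-1) = 15 - (-4) = 19
e23 coeff = 2*(-3) - 4*(-5) = -6 - (-20) = 14
uv = -17 + 27*e12 + 19*e13 + 14*e23


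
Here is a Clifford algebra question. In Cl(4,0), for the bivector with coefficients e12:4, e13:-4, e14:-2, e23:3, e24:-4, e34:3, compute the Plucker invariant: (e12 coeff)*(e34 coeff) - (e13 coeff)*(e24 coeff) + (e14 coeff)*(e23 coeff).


Plucker relation: af - be + cd
a*f = 4*3 = 12
b*e = (-4)*(-4) = 16
c*d = (-2)*3 = -6
af - be + cd = 12 - 16 + (-6)
= -10


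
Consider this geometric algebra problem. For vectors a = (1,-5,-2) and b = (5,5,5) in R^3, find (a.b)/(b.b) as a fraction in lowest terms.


Projection coefficient = (a . b) / (b . b)
a . b = 1*5 + (-5)*5 + (-2)*5
= 5 + (-25) + (-10) = -30
b . b = 5^2 + 5^2 + 5^2
= 25 + 25 + 25 = 75
Coefficient = -30/75
In lowest terms: -2/5


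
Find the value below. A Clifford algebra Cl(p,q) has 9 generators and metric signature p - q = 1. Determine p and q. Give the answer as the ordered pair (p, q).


We need p + q = 9 and p - q = 1.
Adding: 2p = 9 + 1 = 10, so p = 5.
Then q = 9 - 5 = 4.
(p, q) = (5, 4)


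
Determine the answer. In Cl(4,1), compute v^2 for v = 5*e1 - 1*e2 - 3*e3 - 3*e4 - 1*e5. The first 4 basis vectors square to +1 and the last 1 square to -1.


v^2 = sum of c_i^2 * e_i^2
Positive signature terms (e_i^2 = +1): 5^2 + (-1)^2 + (-3)^2 + (-3)^2 = 44
Negative signature terms (e_j^2 = -1): (-1)^2 = 1
v^2 = 44 - 1 = 43


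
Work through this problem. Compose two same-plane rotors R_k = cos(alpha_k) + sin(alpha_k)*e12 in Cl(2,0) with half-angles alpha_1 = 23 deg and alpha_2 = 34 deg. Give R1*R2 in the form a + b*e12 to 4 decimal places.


Same-plane rotors commute and their half-angles add:
R1*R2 = cos(a1 + a2) + sin(a1 + a2)*e12.
a1 + a2 = 23 + 34 = 57 deg
cos(57 deg) = 0.5446
sin(57 deg) = 0.8387
R1*R2 = 0.5446 + 0.8387*e12


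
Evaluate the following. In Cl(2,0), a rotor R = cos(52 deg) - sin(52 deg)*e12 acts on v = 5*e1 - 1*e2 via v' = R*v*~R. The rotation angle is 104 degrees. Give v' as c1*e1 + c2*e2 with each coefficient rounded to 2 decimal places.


Rotor R = cos(52deg) - sin(52deg)*e12
Rotation angle theta = 2 * 52 = 104 degrees
v' = R*v*~R rotates v by theta.
cos(104deg) = -0.2419, sin(104deg) = 0.9703
v'_1 = 5*cos(104deg) - (-1)*sin(104deg)
= 5*(-0.2419) - (-1)*0.9703
= -0.24
v'_2 = 5*sin(104deg) + (-1)*cos(104deg)
= 5*0.9703 + (-1)*(-0.2419)
= 5.09
v' = -0.24*e1 + 5.09*e2


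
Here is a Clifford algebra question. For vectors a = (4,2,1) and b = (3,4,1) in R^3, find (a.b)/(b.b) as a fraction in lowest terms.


Projection coefficient = (a . b) / (b . b)
a . b = 4*3 + 2*4 + 1*1
= 12 + 8 + 1 = 21
b . b = 3^2 + 4^2 + 1^2
= 9 + 16 + 1 = 26
Coefficient = 21/26
In lowest terms: 21/26


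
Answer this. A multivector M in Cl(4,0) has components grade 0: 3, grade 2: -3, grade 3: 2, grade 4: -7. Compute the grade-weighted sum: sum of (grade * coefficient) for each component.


Grade-weighted sum = sum of grade_k * coefficient_k
0*3 = 0
2*(-3) = -6
3*2 = 6
4*(-7) = -28
Total = 0 + (-6) + 6 + (-28) = -28


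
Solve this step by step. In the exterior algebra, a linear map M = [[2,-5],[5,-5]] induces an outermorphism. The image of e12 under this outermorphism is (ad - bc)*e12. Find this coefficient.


The outermorphism of a linear map f sends e1^e2 to f(e1)^f(e2).
f(e1) = 2*e1 + 5*e2
f(e2) = -5*e1 - 5*e2
f(e1) ^ f(e2) = (2*e1 + 5*e2) ^ (-5*e1 - 5*e2)
= 2*(-5)*e12 + 5*(-5)*e21
= (-10 - (-25))*e12
= 15*e12
Coefficient = 15


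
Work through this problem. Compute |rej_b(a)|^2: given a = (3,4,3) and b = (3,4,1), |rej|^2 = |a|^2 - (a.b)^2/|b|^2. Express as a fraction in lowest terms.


|a|^2 = 3^2 + 4^2 + 3^2 = 34
|b|^2 = 3^2 + 4^2 + 1^2 = 26
a . b = 3*3 + 4*4 + 3*1 = 28
(a.b)^2 = 28^2 = 784
|rej|^2 = 34 - 784/26
= (884 - 784)/26
= 100/26
In lowest terms: 50/13


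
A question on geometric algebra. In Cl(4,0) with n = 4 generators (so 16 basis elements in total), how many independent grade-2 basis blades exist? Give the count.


Number of grade-k basis blades in Cl(p,q) with n = p + q is C(n, k).
n = 4 + 0 = 4
C(4, 2) = 4! / (2! * 2!)
= 24 / (2 * 2)
= 6


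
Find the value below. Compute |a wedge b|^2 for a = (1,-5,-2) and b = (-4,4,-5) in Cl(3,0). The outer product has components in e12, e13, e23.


a wedge b = (a1*b2 - a2*b1)*e12 + (a1*b3 - a3*b1)*e13 + (a2*b3 - a3*b2)*e23
e12 coeff: 1*4 - (-5)*(-4) = 4 - 20 = -16
e13 coeff: 1*(-5) - (-2)*(-4) = -5 - 8 = -13
e23 coeff: (-5)*(-5) - (-2)*4 = 25 - (-8) = 33
|a wedge b|^2 = (-16)^2 + (-13)^2 + 33^2
= 256 + 169 + 1089
= 1514


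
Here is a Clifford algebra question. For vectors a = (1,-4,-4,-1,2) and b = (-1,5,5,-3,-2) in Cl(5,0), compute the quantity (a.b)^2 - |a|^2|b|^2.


a . b = 1*(-1) + (-4)*5 + (-4)*5 + (-1)*(-3) + 2*(-2)
= -1 + (-20) + (-20) + 3 + (-4) = -42
|a|^2 = 1^2 + (-4)^2 + (-4)^2 + (-1)^2 + 2^2 = 38
|b|^2 = (-1)^2 + 5^2 + 5^2 + (-3)^2 + (-2)^2 = 64
(a.b)^2 = (-42)^2 = 1764
|a|^2 * |b|^2 = 38 * 64 = 2432
Result = 1764 - 2432 = -668


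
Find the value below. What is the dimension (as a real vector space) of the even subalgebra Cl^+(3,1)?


Even subalgebra dimension = 2^(n-1)
n = 3 + 1 = 4
2^(4 - 1) = 2^3 = 8
Verification: sum of C(4,k) for even k = 1 + 6 + 1 = 8
Result = 8


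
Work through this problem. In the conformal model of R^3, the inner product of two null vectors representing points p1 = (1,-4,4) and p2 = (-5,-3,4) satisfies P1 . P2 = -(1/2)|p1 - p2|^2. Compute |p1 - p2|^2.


p1 - p2 = (6, -1, 0)
|p1 - p2|^2 = 6^2 + (-1)^2 + 0^2
= 36 + 1 + 0
= 37


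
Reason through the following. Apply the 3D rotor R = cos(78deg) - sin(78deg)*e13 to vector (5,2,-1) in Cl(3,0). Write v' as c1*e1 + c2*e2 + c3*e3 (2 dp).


Rotor R = cos(78deg) - sin(78deg)*e13
Rotation angle theta = 2 * 78 = 156 degrees in the e13 plane (e1 -> e3).
The component perpendicular to the plane (e2) is invariant: v'_2 = v2 = 2.00
cos(156deg) = -0.9135, sin(156deg) = 0.4067
v'_1 = v1*cos(theta) - v3*sin(theta) = 5*(-0.9135) - (-1)*0.4067 = -4.16
v'_3 = v1*sin(theta) + v3*cos(theta) = 5*0.4067 + (-1)*(-0.9135) = 2.95
v' = -4.16*e1 + 2.00*e2 + 2.95*e3


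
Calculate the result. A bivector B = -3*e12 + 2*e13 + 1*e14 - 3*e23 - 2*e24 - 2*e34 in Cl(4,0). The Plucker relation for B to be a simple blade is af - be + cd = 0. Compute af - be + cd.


Plucker relation: af - be + cd
a*f = (-3)*(-2) = 6
b*e = 2*(-2) = -4
c*d = 1*(-3) = -3
af - be + cd = 6 - (-4) + (-3)
= 7


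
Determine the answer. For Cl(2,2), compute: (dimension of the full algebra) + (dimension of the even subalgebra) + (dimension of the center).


n = 2 + 2 = 4
Total dim = 2^4 = 16
Even subalgebra dim = 2^3 = 8
n is even, so center dim = 1
Sum = 16 + 8 + 1 = 25


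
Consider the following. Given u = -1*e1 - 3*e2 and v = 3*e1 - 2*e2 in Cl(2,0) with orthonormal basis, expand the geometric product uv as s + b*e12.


Expand: (-1*e1 - 3*e2)(3*e1 - 2*e2)
= (-1)*3*e1e1 + (-1)*(-2)*e1e2 + (-3)*3*e2e1 + (-3)*(-2)*e2e2
Using e1^2 = e2^2 = 1, e2e1 = -e1e2:
Scalar part s = (-1)*3 + (-3)*(-2) = -3 + 6 = 3
Bivector part b = (-1)*(-2) - (-3)*3 = 2 - (-9) = 11
uv = 3 + 11*e12


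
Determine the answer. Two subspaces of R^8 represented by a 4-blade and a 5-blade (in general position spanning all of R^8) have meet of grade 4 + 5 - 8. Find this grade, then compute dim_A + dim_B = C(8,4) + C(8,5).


Meet grade = grade(A) + grade(B) - n
= 4 + 5 - 8 = 1
C(8,4) = 70
C(8,5) = 56
dim_A + dim_B = 70 + 56 = 126


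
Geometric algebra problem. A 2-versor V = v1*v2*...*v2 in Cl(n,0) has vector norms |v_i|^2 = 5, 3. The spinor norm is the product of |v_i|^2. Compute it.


Spinor norm N(V) = |v1|^2 * |v2|^2 * ... * |v2|^2
= 5 * 3
Running product: 5, 15
N(V) = 15


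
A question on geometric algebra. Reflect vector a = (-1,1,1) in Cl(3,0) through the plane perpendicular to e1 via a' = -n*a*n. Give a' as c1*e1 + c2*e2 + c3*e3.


Reflection formula: a' = -n*a*n, with n = e1 (unit vector, n^2 = 1).
For reflection through hyperplane perp to e1:
The component along e1 flips sign, others stay.
a = (-1, 1, 1)
a' = (1, 1, 1)
a' = 1*e1 + 1*e2 + 1*e3


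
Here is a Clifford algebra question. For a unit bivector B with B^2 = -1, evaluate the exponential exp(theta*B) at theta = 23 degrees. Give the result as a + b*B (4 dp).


For a unit bivector B with B^2 = -1, the exponential series gives
e^(theta*B) = cos(theta) + sin(theta)*B (the GA analogue of Euler's formula).
theta = 23 degrees = 0.401426 rad
cos(23 deg) = 0.9205
sin(23 deg) = 0.3907
exp(theta*B) = 0.9205 + 0.3907*B


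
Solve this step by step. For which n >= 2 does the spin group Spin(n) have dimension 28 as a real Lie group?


dim Spin(n) = dim so(n) = n(n-1)/2.
Solve n(n-1)/2 = 28, i.e. n^2 - n - 56 = 0.
Discriminant = 1 + 8*28 = 225
n = (1 + sqrt(225))/2 = (1 + 15)/2 = 8


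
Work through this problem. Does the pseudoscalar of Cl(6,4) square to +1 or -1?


The pseudoscalar I = e1...e_n (product of all n generators) of Cl(p,q) satisfies I^2 = (-1)^(q + n(n-1)/2).
p = 6, q = 4, n = p + q = 10
n(n-1)/2 = 10 * 9 / 2 = 45
Exponent = q + n(n-1)/2 = 4 + 45 = 49
I^2 = (-1)^49 = -1


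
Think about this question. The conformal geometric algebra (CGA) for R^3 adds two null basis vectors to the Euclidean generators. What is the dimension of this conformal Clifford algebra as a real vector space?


The conformal model of R^3 uses Cl(4,1): the 3 Euclidean generators plus two extra orthogonal generators e+ (e+^2 = +1) and e- (e-^2 = -1), from which the null vectors e0, einf are built.
Number of generators m = 3 + 2 = 5.
dim Cl(p,q) = 2^m = 2^5 = 32


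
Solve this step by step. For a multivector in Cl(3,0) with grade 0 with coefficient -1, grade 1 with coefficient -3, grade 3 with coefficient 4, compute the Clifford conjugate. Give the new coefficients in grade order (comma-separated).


Clifford conjugate sign for grade k: (-1)^(k(k+1)/2)
Grade 0: (-1)^(0*1/2) = (-1)^0 = 1, coeff -1 -> -1
Grade 1: (-1)^(1*2/2) = (-1)^1 = -1, coeff -3 -> 3
Grade 3: (-1)^(3*4/2) = (-1)^6 = 1, coeff 4 -> 4
Conjugated coefficients: -1, 3, 4


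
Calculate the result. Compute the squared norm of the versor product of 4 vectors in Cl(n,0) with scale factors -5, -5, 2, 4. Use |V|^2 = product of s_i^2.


Each vector v_i has |v_i|^2 = s_i^2
Squared scales: (-5)^2 = 25, (-5)^2 = 25, 2^2 = 4, 4^2 = 16
|V|^2 = 25 * 25 * 4 * 16
= 40000


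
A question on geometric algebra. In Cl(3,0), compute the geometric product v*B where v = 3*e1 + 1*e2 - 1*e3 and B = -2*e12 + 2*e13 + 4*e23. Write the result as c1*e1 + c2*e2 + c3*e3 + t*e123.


vB has grade-1 (vector) and grade-3 (trivector) parts: vB = (v _| B) + (v ^ B).
Vector part <vB>_1:
  e1: -v2*b12 - v3*b13 = -(1)*(-2) - (-1)*(2) = 4
  e2: v1*b12 - v3*b23 = (3)*(-2) - (-1)*(4) = -2
  e3: v1*b13 + v2*b23 = (3)*(2) + (1)*(4) = 10
Trivector part <vB>_3:
  e123: v1*b23 - v2*b13 + v3*b12 = (3)*(4) - (1)*(2) + (-1)*(-2) = 12
vB = 4*e1 - 2*e2 + 10*e3 + 12*e123


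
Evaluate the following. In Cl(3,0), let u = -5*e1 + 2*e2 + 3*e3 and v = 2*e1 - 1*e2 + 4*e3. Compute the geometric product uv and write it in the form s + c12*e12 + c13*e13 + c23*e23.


In Cl(3,0): e_i^2 = 1, e_ie_j = -e_je_i for i != j.
Scalar part = u . v = (-5)*2 + 2*(-1) + 3*4
= -10 + (-2) + 12 = 0
e12 coeff = (-5)*(-1) - 2*2 = 5 - 4 = 1
e13 coeff = (-5)*4 - 3*2 = -20 - 6 = -26
e23 coeff = 2*4 - 3*(-1) = 8 - (-3) = 11
uv = 0 + 1*e12 - 26*e13 + 11*e23


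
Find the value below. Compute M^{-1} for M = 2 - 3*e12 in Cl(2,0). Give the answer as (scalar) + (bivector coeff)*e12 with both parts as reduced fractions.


M = 2 - 3*e12, where e12^2 = -1.
Since M commutes with its reverse ~M = a - b*e12, M * ~M = a^2 - b^2*e12^2 = a^2 + b^2.
So M^{-1} = ~M / (a^2 + b^2) = (a - b*e12)/(a^2 + b^2).
a^2 + b^2 = 4 + 9 = 13
Scalar part = 2/13 = 2/13
Bivector coeff = 3/13 = 3/13
M^{-1} = 2/13 + 3/13*e12


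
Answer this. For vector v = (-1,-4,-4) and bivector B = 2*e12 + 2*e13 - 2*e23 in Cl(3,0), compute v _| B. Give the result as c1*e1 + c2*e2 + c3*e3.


Left contraction v _| B = <vB>_1 (grade-1 part of the geometric product vB).
Using e1_|e12 = e2, e2_|e12 = -e1, e1_|e13 = e3, e3_|e13 = -e1, e2_|e23 = e3, e3_|e23 = -e2:
e1 coeff: -v2*b12 - v3*b13 = -(-4)*(2) - (-4)*(2) = 16
e2 coeff: v1*b12 - v3*b23 = (-1)*(2) - (-4)*(-2) = -10
e3 coeff: v1*b13 + v2*b23 = (-1)*(2) + (-4)*(-2) = 6
v _| B = 16*e1 - 10*e2 + 6*e3


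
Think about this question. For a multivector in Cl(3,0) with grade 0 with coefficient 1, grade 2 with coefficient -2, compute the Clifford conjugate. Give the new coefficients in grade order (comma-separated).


Clifford conjugate sign for grade k: (-1)^(k(k+1)/2)
Grade 0: (-1)^(0*1/2) = (-1)^0 = 1, coeff 1 -> 1
Grade 2: (-1)^(2*3/2) = (-1)^3 = -1, coeff -2 -> 2
Conjugated coefficients: 1, 2


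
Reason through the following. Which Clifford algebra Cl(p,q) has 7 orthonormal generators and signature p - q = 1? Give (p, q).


We need p + q = 7 and p - q = 1.
Adding: 2p = 7 + 1 = 8, so p = 4.
Then q = 7 - 4 = 3.
(p, q) = (4, 3)


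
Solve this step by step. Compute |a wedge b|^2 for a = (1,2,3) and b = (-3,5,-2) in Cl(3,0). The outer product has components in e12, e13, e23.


a wedge b = (a1*b2 - a2*b1)*e12 + (a1*b3 - a3*b1)*e13 + (a2*b3 - a3*b2)*e23
e12 coeff: 1*5 - 2*(-3) = 5 - (-6) = 11
e13 coeff: 1*(-2) - 3*(-3) = -2 - (-9) = 7
e23 coeff: 2*(-2) - 3*5 = -4 - 15 = -19
|a wedge b|^2 = 11^2 + 7^2 + (-19)^2
= 121 + 49 + 361
= 531


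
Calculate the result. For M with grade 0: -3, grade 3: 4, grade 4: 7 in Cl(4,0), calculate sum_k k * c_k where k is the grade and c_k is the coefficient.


Grade-weighted sum = sum of grade_k * coefficient_k
0*(-3) = 0
3*4 = 12
4*7 = 28
Total = 0 + 12 + 28 = 40


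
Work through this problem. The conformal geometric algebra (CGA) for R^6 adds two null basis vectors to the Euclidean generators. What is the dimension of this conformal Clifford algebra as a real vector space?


The conformal model of R^6 uses Cl(7,1): the 6 Euclidean generators plus two extra orthogonal generators e+ (e+^2 = +1) and e- (e-^2 = -1), from which the null vectors e0, einf are built.
Number of generators m = 6 + 2 = 8.
dim Cl(p,q) = 2^m = 2^8 = 256


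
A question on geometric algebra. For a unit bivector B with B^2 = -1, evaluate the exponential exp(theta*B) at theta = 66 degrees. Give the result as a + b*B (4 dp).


For a unit bivector B with B^2 = -1, the exponential series gives
e^(theta*B) = cos(theta) + sin(theta)*B (the GA analogue of Euler's formula).
theta = 66 degrees = 1.151917 rad
cos(66 deg) = 0.4067
sin(66 deg) = 0.9135
exp(theta*B) = 0.4067 + 0.9135*B


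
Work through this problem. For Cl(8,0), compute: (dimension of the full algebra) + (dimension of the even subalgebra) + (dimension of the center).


n = 8 + 0 = 8
Total dim = 2^8 = 256
Even subalgebra dim = 2^7 = 128
n is even, so center dim = 1
Sum = 256 + 128 + 1 = 385


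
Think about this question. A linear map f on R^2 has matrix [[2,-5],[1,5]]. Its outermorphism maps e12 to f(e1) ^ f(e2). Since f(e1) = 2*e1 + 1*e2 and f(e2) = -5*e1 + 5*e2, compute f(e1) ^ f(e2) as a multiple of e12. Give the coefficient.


The outermorphism of a linear map f sends e1^e2 to f(e1)^f(e2).
f(e1) = 2*e1 + 1*e2
f(e2) = -5*e1 + 5*e2
f(e1) ^ f(e2) = (2*e1 + 1*e2) ^ (-5*e1 + 5*e2)
= 2*5*e12 + 1*(-5)*e21
= (10 - (-5))*e12
= 15*e12
Coefficient = 15


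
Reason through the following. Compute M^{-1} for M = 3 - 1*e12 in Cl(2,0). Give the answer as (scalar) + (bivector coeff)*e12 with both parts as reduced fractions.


M = 3 - 1*e12, where e12^2 = -1.
Since M commutes with its reverse ~M = a - b*e12, M * ~M = a^2 - b^2*e12^2 = a^2 + b^2.
So M^{-1} = ~M / (a^2 + b^2) = (a - b*e12)/(a^2 + b^2).
a^2 + b^2 = 9 + 1 = 10
Scalar part = 3/10 = 3/10
Bivector coeff = 1/10 = 1/10
M^{-1} = 3/10 + 1/10*e12


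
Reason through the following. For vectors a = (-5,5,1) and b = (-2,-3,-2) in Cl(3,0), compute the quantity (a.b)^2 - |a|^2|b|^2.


a . b = (-5)*(-2) + 5*(-3) + 1*(-2)
= 10 + (-15) + (-2) = -7
|a|^2 = (-5)^2 + 5^2 + 1^2 = 51
|b|^2 = (-2)^2 + (-3)^2 + (-2)^2 = 17
(a.b)^2 = (-7)^2 = 49
|a|^2 * |b|^2 = 51 * 17 = 867
Result = 49 - 867 = -818


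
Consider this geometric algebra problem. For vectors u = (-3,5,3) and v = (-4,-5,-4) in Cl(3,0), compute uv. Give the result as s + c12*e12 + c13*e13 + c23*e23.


In Cl(3,0): e_i^2 = 1, e_ie_j = -e_je_i for i != j.
Scalar part = u . v = (-3)*(-4) + 5*(-5) + 3*(-4)
= 12 + (-25) + (-12) = -25
e12 coeff = (-3)*(-5) - 5*(-4) = 15 - (-20) = 35
e13 coeff = (-3)*(-4) - 3*(-4) = 12 - (-12) = 24
e23 coeff = 5*(-4) - 3*(-5) = -20 - (-15) = -5
uv = -25 + 35*e12 + 24*e13 - 5*e23


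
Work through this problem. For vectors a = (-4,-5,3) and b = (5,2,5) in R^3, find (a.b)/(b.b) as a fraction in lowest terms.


Projection coefficient = (a . b) / (b . b)
a . b = (-4)*5 + (-5)*2 + 3*5
= -20 + (-10) + 15 = -15
b . b = 5^2 + 2^2 + 5^2
= 25 + 4 + 25 = 54
Coefficient = -15/54
In lowest terms: -5/18


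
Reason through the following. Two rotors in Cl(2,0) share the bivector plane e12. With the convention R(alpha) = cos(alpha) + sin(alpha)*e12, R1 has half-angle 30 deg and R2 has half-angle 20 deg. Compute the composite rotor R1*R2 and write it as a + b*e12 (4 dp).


Same-plane rotors commute and their half-angles add:
R1*R2 = cos(a1 + a2) + sin(a1 + a2)*e12.
a1 + a2 = 30 + 20 = 50 deg
cos(50 deg) = 0.6428
sin(50 deg) = 0.7660
R1*R2 = 0.6428 + 0.7660*e12


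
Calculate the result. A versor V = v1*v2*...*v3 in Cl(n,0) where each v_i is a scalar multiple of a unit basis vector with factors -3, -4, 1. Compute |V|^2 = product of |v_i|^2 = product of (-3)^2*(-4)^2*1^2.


Each vector v_i has |v_i|^2 = s_i^2
Squared scales: (-3)^2 = 9, (-4)^2 = 16, 1^2 = 1
|V|^2 = 9 * 16 * 1
= 144


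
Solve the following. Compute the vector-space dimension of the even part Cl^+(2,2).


Even subalgebra dimension = 2^(n-1)
n = 2 + 2 = 4
2^(4 - 1) = 2^3 = 8
Verification: sum of C(4,k) for even k = 1 + 6 + 1 = 8
Result = 8


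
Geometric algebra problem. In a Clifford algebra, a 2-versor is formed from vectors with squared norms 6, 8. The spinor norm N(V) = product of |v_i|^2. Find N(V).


Spinor norm N(V) = |v1|^2 * |v2|^2 * ... * |v2|^2
= 6 * 8
Running product: 6, 48
N(V) = 48


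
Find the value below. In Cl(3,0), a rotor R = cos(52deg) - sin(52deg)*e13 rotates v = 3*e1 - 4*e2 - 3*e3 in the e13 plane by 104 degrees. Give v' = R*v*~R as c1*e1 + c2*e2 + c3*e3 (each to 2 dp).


Rotor R = cos(52deg) - sin(52deg)*e13
Rotation angle theta = 2 * 52 = 104 degrees in the e13 plane (e1 -> e3).
The component perpendicular to the plane (e2) is invariant: v'_2 = v2 = -4.00
cos(104deg) = -0.2419, sin(104deg) = 0.9703
v'_1 = v1*cos(theta) - v3*sin(theta) = 3*(-0.2419) - (-3)*0.9703 = 2.19
v'_3 = v1*sin(theta) + v3*cos(theta) = 3*0.9703 + (-3)*(-0.2419) = 3.64
v' = 2.19*e1 - 4.00*e2 + 3.64*e3


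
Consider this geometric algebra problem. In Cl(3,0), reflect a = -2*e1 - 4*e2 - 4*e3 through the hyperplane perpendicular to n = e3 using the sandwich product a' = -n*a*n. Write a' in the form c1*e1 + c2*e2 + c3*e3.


Reflection formula: a' = -n*a*n, with n = e3 (unit vector, n^2 = 1).
For reflection through hyperplane perp to e3:
The component along e3 flips sign, others stay.
a = (-2, -4, -4)
a' = (-2, -4, 4)
a' = -2*e1 - 4*e2 + 4*e3


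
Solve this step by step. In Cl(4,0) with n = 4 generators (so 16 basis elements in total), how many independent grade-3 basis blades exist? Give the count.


Number of grade-k basis blades in Cl(p,q) with n = p + q is C(n, k).
n = 4 + 0 = 4
C(4, 3) = 4! / (3! * 1!)
= 24 / (6 * 1)
= 4


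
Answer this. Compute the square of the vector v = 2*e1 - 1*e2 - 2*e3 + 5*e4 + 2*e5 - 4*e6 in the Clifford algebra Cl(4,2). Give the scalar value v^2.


v^2 = sum of c_i^2 * e_i^2
Positive signature terms (e_i^2 = +1): 2^2 + (-1)^2 + (-2)^2 + 5^2 = 34
Negative signature terms (e_j^2 = -1): 2^2 + (-4)^2 = 20
v^2 = 34 - 20 = 14


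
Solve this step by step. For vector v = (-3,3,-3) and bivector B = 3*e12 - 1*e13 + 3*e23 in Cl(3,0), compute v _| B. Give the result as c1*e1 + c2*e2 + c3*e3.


Left contraction v _| B = <vB>_1 (grade-1 part of the geometric product vB).
Using e1_|e12 = e2, e2_|e12 = -e1, e1_|e13 = e3, e3_|e13 = -e1, e2_|e23 = e3, e3_|e23 = -e2:
e1 coeff: -v2*b12 - v3*b13 = -(3)*(3) - (-3)*(-1) = -12
e2 coeff: v1*b12 - v3*b23 = (-3)*(3) - (-3)*(3) = 0
e3 coeff: v1*b13 + v2*b23 = (-3)*(-1) + (3)*(3) = 12
v _| B = -12*e1 + 0*e2 + 12*e3


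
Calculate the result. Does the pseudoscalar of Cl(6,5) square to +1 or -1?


The pseudoscalar I = e1...e_n (product of all n generators) of Cl(p,q) satisfies I^2 = (-1)^(q + n(n-1)/2).
p = 6, q = 5, n = p + q = 11
n(n-1)/2 = 11 * 10 / 2 = 55
Exponent = q + n(n-1)/2 = 5 + 55 = 60
I^2 = (-1)^60 = +1


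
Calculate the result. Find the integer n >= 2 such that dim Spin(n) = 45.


dim Spin(n) = dim so(n) = n(n-1)/2.
Solve n(n-1)/2 = 45, i.e. n^2 - n - 90 = 0.
Discriminant = 1 + 8*45 = 361
n = (1 + sqrt(361))/2 = (1 + 19)/2 = 10


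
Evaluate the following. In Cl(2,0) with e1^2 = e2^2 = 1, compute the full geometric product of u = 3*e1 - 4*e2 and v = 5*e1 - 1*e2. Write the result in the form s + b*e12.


Expand: (3*e1 - 4*e2)(5*e1 - 1*e2)
= 3*5*e1e1 + 3*(-1)*e1e2 + (-4)*5*e2e1 + (-4)*(-1)*e2e2
Using e1^2 = e2^2 = 1, e2e1 = -e1e2:
Scalar part s = 3*5 + (-4)*(-1) = 15 + 4 = 19
Bivector part b = 3*(-1) - (-4)*5 = -3 - (-20) = 17
uv = 19 + 17*e12


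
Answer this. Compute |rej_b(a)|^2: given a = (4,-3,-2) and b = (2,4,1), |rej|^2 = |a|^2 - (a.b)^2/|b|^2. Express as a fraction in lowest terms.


|a|^2 = 4^2 + (-3)^2 + (-2)^2 = 29
|b|^2 = 2^2 + 4^2 + 1^2 = 21
a . b = 4*2 + (-3)*4 + (-2)*1 = -6
(a.b)^2 = (-6)^2 = 36
|rej|^2 = 29 - 36/21
= (609 - 36)/21
= 573/21
In lowest terms: 191/7


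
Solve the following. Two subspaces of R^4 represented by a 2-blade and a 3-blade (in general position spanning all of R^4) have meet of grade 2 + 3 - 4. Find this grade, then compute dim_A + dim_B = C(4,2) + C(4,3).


Meet grade = grade(A) + grade(B) - n
= 2 + 3 - 4 = 1
C(4,2) = 6
C(4,3) = 4
dim_A + dim_B = 6 + 4 = 10


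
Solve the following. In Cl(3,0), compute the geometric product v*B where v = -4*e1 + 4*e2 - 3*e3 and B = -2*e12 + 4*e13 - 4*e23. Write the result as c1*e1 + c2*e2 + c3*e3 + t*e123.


vB has grade-1 (vector) and grade-3 (trivector) parts: vB = (v _| B) + (v ^ B).
Vector part <vB>_1:
  e1: -v2*b12 - v3*b13 = -(4)*(-2) - (-3)*(4) = 20
  e2: v1*b12 - v3*b23 = (-4)*(-2) - (-3)*(-4) = -4
  e3: v1*b13 + v2*b23 = (-4)*(4) + (4)*(-4) = -32
Trivector part <vB>_3:
  e123: v1*b23 - v2*b13 + v3*b12 = (-4)*(-4) - (4)*(4) + (-3)*(-2) = 6
vB = 20*e1 - 4*e2 - 32*e3 + 6*e123


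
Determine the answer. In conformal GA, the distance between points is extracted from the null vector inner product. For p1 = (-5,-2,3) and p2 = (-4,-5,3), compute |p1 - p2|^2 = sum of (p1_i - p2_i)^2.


p1 - p2 = (-1, 3, 0)
|p1 - p2|^2 = (-1)^2 + 3^2 + 0^2
= 1 + 9 + 0
= 10


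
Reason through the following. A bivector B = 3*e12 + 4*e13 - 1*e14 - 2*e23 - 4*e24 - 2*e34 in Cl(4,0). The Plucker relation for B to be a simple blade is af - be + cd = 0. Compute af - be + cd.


Plucker relation: af - be + cd
a*f = 3*(-2) = -6
b*e = 4*(-4) = -16
c*d = (-1)*(-2) = 2
af - be + cd = -6 - (-16) + 2
= 12


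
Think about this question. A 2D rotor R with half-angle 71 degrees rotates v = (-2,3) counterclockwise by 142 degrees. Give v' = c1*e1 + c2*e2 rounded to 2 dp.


Rotor R = cos(71deg) - sin(71deg)*e12
Rotation angle theta = 2 * 71 = 142 degrees
v' = R*v*~R rotates v by theta.
cos(142deg) = -0.7880, sin(142deg) = 0.6157
v'_1 = -2*cos(142deg) - 3*sin(142deg)
= -2*(-0.7880) - 3*0.6157
= -0.27
v'_2 = -2*sin(142deg) + 3*cos(142deg)
= -2*0.6157 + 3*(-0.7880)
= -3.60
v' = -0.27*e1 - 3.60*e2


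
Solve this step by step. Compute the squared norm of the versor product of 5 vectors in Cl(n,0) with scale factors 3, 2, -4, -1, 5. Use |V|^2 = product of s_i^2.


Each vector v_i has |v_i|^2 = s_i^2
Squared scales: 3^2 = 9, 2^2 = 4, (-4)^2 = 16, (-1)^2 = 1, 5^2 = 25
|V|^2 = 9 * 4 * 16 * 1 * 25
= 14400


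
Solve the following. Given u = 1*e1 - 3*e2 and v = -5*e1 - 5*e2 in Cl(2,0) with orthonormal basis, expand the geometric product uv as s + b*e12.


Expand: (1*e1 - 3*e2)(-5*e1 - 5*e2)
= 1*(-5)*e1e1 + 1*(-5)*e1e2 + (-3)*(-5)*e2e1 + (-3)*(-5)*e2e2
Using e1^2 = e2^2 = 1, e2e1 = -e1e2:
Scalar part s = 1*(-5) + (-3)*(-5) = -5 + 15 = 10
Bivector part b = 1*(-5) - (-3)*(-5) = -5 - 15 = -20
uv = 10 - 20*e12


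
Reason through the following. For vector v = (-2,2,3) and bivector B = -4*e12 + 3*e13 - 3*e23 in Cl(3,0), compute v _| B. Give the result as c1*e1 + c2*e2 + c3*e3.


Left contraction v _| B = <vB>_1 (grade-1 part of the geometric product vB).
Using e1_|e12 = e2, e2_|e12 = -e1, e1_|e13 = e3, e3_|e13 = -e1, e2_|e23 = e3, e3_|e23 = -e2:
e1 coeff: -v2*b12 - v3*b13 = -(2)*(-4) - (3)*(3) = -1
e2 coeff: v1*b12 - v3*b23 = (-2)*(-4) - (3)*(-3) = 17
e3 coeff: v1*b13 + v2*b23 = (-2)*(3) + (2)*(-3) = -12
v _| B = -1*e1 + 17*e2 - 12*e3


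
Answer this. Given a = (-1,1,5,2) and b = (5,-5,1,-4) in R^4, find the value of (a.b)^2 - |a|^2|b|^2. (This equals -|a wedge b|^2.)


a . b = (-1)*5 + 1*(-5) + 5*1 + 2*(-4)
= -5 + (-5) + 5 + (-8) = -13
|a|^2 = (-1)^2 + 1^2 + 5^2 + 2^2 = 31
|b|^2 = 5^2 + (-5)^2 + 1^2 + (-4)^2 = 67
(a.b)^2 = (-13)^2 = 169
|a|^2 * |b|^2 = 31 * 67 = 2077
Result = 169 - 2077 = -1908


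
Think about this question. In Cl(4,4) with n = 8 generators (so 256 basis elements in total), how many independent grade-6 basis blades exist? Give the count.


Number of grade-k basis blades in Cl(p,q) with n = p + q is C(n, k).
n = 4 + 4 = 8
C(8, 6) = 8! / (6! * 2!)
= 40320 / (720 * 2)
= 28


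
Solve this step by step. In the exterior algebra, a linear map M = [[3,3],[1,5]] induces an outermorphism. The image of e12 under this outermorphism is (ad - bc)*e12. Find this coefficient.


The outermorphism of a linear map f sends e1^e2 to f(e1)^f(e2).
f(e1) = 3*e1 + 1*e2
f(e2) = 3*e1 + 5*e2
f(e1) ^ f(e2) = (3*e1 + 1*e2) ^ (3*e1 + 5*e2)
= 3*5*e12 + 1*3*e21
= (15 - 3)*e12
= 12*e12
Coefficient = 12


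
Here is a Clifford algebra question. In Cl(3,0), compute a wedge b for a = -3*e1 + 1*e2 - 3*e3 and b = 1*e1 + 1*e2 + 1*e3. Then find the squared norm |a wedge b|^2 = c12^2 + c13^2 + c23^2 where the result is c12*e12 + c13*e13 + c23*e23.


a wedge b = (a1*b2 - a2*b1)*e12 + (a1*b3 - a3*b1)*e13 + (a2*b3 - a3*b2)*e23
e12 coeff: (-3)*1 - 1*1 = -3 - 1 = -4
e13 coeff: (-3)*1 - (-3)*1 = -3 - (-3) = 0
e23 coeff: 1*1 - (-3)*1 = 1 - (-3) = 4
|a wedge b|^2 = (-4)^2 + 0^2 + 4^2
= 16 + 0 + 16
= 32


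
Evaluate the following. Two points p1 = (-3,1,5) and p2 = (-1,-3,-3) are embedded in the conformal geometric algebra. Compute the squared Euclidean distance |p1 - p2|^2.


p1 - p2 = (-2, 4, 8)
|p1 - p2|^2 = (-2)^2 + 4^2 + 8^2
= 4 + 16 + 64
= 84


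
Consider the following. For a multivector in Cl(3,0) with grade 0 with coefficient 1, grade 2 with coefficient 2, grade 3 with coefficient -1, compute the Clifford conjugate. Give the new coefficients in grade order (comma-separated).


Clifford conjugate sign for grade k: (-1)^(k(k+1)/2)
Grade 0: (-1)^(0*1/2) = (-1)^0 = 1, coeff 1 -> 1
Grade 2: (-1)^(2*3/2) = (-1)^3 = -1, coeff 2 -> -2
Grade 3: (-1)^(3*4/2) = (-1)^6 = 1, coeff -1 -> -1
Conjugated coefficients: 1, -2, -1


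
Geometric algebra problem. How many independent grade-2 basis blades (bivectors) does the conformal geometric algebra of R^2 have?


The conformal model of R^2 uses Cl(3,1) with m = 2 + 2 = 4 generators.
Number of grade-2 blades = C(m, 2) = C(4, 2)
= 4*3/2 = 6


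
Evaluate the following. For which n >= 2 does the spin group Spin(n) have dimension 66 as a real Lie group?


dim Spin(n) = dim so(n) = n(n-1)/2.
Solve n(n-1)/2 = 66, i.e. n^2 - n - 132 = 0.
Discriminant = 1 + 8*66 = 529
n = (1 + sqrt(529))/2 = (1 + 23)/2 = 12


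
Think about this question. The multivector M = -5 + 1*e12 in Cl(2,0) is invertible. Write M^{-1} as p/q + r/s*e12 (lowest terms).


M = -5 + 1*e12, where e12^2 = -1.
Since M commutes with its reverse ~M = a - b*e12, M * ~M = a^2 - b^2*e12^2 = a^2 + b^2.
So M^{-1} = ~M / (a^2 + b^2) = (a - b*e12)/(a^2 + b^2).
a^2 + b^2 = 25 + 1 = 26
Scalar part = -5/26 = -5/26
Bivector coeff = -1/26 = -1/26
M^{-1} = -5/26 - 1/26*e12


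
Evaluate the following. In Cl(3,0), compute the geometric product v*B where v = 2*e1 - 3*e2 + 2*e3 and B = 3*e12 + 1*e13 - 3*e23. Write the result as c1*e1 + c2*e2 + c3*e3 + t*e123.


vB has grade-1 (vector) and grade-3 (trivector) parts: vB = (v _| B) + (v ^ B).
Vector part <vB>_1:
  e1: -v2*b12 - v3*b13 = -(-3)*(3) - (2)*(1) = 7
  e2: v1*b12 - v3*b23 = (2)*(3) - (2)*(-3) = 12
  e3: v1*b13 + v2*b23 = (2)*(1) + (-3)*(-3) = 11
Trivector part <vB>_3:
  e123: v1*b23 - v2*b13 + v3*b12 = (2)*(-3) - (-3)*(1) + (2)*(3) = 3
vB = 7*e1 + 12*e2 + 11*e3 + 3*e123


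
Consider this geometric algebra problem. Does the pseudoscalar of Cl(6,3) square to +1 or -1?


The pseudoscalar I = e1...e_n (product of all n generators) of Cl(p,q) satisfies I^2 = (-1)^(q + n(n-1)/2).
p = 6, q = 3, n = p + q = 9
n(n-1)/2 = 9 * 8 / 2 = 36
Exponent = q + n(n-1)/2 = 3 + 36 = 39
I^2 = (-1)^39 = -1


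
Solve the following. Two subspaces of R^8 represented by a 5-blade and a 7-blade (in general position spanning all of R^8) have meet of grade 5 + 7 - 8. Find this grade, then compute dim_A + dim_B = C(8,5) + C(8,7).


Meet grade = grade(A) + grade(B) - n
= 5 + 7 - 8 = 4
C(8,5) = 56
C(8,7) = 8
dim_A + dim_B = 56 + 8 = 64
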